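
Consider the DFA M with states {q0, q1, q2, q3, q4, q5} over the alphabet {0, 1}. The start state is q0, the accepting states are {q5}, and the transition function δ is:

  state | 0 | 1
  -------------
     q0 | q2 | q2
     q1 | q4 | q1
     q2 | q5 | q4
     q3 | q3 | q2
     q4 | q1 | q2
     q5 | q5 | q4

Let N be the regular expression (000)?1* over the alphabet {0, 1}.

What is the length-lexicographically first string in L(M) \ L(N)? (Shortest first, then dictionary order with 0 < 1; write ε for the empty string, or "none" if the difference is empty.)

00

The string 00 is accepted by M but not by N.
No shorter string lies in the difference, and 00 is the lexicographically first length-2 string in L(M) \ L(N).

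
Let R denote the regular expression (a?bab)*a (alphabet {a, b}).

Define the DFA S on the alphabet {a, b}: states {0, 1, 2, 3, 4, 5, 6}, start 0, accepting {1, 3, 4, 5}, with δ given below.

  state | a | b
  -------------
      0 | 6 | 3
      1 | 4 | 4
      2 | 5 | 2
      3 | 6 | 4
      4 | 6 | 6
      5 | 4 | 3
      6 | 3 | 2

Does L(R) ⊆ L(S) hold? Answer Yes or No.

No

The string a is in L(R) but not in L(S).
So L(R) ⊄ L(S).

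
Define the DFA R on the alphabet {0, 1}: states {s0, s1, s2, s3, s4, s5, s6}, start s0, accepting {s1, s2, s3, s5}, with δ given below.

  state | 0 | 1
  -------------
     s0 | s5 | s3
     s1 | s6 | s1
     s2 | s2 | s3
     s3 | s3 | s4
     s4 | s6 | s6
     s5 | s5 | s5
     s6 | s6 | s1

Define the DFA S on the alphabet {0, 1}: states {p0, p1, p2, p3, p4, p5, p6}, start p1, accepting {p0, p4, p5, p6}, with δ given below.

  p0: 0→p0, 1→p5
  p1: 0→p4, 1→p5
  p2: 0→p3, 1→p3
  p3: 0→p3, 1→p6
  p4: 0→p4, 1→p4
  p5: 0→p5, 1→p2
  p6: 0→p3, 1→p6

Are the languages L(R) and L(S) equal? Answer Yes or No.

Yes

Exploring the product automaton R × S from the start pair (s0, p1), following both machines on each input symbol, reaches 6 state pairs: (s0, p1), (s5, p4), (s3, p5), (s4, p2), (s6, p3), (s1, p6).
R accepts in {s1, s2, s3, s5} and S accepts in {p0, p4, p5, p6}. In every reachable pair the two components are either both accepting — (s5, p4), (s3, p5), (s1, p6) — or both non-accepting, so no string is accepted by exactly one of the machines: L(R) \ L(S) and L(S) \ L(R) are both empty.
Hence every string is accepted by R iff it is accepted by S, and the two languages coincide.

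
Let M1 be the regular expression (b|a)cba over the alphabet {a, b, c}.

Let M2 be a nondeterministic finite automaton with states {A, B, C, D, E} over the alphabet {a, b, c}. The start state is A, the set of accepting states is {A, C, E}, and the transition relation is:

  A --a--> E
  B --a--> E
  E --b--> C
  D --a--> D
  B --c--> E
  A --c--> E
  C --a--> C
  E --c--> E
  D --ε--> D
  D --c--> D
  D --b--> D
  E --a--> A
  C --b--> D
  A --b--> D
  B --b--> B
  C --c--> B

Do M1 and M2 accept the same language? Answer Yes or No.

No

The string bcba is accepted by M1 but rejected by M2.
So L(M1) ≠ L(M2).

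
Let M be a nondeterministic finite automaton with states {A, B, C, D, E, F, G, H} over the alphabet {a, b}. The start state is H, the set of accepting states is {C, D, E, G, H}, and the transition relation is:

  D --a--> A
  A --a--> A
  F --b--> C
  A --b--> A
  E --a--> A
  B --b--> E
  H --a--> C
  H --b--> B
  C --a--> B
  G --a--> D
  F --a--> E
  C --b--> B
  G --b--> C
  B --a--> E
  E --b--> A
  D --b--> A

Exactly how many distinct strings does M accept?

8

The useful subgraph on states {B, C, E, H} is acyclic, so L(M) is finite; the longest accepting path visits 4 useful states, giving maximum string length 3.
Counting accepting paths from H by length: 1 of length 0, 1 of length 1, 2 of length 2, 4 of length 3. Total 8.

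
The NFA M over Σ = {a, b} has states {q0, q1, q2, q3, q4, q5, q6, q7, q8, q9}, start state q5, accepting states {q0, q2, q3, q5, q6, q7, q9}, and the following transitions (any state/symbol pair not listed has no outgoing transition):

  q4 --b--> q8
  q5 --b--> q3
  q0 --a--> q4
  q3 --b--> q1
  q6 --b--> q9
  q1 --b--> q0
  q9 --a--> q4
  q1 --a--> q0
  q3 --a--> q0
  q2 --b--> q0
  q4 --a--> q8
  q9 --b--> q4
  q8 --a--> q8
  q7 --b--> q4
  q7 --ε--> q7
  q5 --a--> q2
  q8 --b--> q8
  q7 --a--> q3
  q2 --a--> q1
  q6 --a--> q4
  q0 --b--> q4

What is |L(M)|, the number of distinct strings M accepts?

9

The useful subgraph on states {q0, q1, q2, q3, q5} is acyclic, so L(M) is finite; the longest accepting path visits 4 useful states, giving maximum string length 3.
Counting accepting paths from q5 by length: 1 of length 0, 2 of length 1, 2 of length 2, 4 of length 3. Total 9.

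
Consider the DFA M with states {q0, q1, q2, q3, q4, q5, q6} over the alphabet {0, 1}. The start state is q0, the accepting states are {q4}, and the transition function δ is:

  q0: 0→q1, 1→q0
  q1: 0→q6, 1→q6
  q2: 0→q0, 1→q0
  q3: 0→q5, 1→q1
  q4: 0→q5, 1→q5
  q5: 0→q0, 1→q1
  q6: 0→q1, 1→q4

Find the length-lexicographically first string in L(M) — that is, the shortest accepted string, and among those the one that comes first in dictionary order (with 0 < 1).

A breadth-first search from q0 reaches an accepting state first via the path q0 → q1 → q6 → q4 on input 001.
No string of length < 3 is accepted (BFS exhausts all shorter strings without reaching an accepting state), and 001 is the lexicographically least accepting string of length 3.

001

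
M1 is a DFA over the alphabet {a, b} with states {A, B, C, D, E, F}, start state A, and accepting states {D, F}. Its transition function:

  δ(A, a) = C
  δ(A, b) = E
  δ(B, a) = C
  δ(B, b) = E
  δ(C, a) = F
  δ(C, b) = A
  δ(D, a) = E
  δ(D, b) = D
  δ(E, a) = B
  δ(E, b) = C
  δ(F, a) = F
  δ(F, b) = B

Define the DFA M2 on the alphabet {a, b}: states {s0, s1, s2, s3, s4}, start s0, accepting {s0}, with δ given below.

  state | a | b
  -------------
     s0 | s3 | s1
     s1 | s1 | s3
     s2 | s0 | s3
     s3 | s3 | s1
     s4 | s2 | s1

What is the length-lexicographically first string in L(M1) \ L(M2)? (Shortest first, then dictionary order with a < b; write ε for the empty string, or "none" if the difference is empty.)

The string aa is accepted by M1 but not by M2.
No shorter string lies in the difference, and aa is the lexicographically first length-2 string in L(M1) \ L(M2).

aa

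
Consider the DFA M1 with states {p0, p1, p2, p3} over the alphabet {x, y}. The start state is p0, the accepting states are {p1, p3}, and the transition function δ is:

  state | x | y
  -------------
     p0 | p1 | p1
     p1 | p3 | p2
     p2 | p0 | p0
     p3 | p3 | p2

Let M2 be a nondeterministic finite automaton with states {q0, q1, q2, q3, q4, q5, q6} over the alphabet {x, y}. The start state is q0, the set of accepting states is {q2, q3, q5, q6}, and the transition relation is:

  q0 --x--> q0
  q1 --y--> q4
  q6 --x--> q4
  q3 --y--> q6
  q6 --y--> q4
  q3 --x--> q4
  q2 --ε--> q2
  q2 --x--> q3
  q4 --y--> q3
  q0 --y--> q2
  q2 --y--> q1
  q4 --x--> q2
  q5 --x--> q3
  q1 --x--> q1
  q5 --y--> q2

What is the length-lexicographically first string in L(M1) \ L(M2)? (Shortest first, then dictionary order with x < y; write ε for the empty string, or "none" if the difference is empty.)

The string x is accepted by M1 but not by M2.
No shorter string lies in the difference, and x is the lexicographically first length-1 string in L(M1) \ L(M2).

x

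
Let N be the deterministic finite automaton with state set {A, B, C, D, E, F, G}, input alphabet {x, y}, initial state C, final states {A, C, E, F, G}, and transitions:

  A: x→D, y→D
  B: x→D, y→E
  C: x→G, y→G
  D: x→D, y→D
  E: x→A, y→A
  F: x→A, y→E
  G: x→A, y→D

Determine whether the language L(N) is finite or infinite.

finite

The useful states (reachable from C and able to reach an accepting state) are {A, C, G}.
Restricted to these states the transition graph has no cycle, so every accepting path has bounded length and L is finite.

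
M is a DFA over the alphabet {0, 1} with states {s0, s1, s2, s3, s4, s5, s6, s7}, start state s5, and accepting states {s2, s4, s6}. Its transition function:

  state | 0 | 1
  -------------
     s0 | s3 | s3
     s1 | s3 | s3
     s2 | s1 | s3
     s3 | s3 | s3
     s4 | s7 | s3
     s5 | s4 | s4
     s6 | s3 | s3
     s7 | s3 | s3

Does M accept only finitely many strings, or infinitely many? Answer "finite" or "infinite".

The useful states (reachable from s5 and able to reach an accepting state) are {s4, s5}.
Restricted to these states the transition graph has no cycle, so every accepting path has bounded length and L is finite.

finite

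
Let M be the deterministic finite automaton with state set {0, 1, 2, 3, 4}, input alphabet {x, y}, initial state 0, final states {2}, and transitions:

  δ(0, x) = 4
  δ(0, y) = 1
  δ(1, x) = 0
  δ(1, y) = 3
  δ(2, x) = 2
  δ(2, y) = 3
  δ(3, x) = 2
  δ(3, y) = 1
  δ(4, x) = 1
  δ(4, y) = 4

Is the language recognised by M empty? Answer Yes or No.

No

The string yyx is accepted: the run 0 → 1 → 3 → 2 ends in the accepting state 2.
Since at least one string is accepted, L(M) is not empty.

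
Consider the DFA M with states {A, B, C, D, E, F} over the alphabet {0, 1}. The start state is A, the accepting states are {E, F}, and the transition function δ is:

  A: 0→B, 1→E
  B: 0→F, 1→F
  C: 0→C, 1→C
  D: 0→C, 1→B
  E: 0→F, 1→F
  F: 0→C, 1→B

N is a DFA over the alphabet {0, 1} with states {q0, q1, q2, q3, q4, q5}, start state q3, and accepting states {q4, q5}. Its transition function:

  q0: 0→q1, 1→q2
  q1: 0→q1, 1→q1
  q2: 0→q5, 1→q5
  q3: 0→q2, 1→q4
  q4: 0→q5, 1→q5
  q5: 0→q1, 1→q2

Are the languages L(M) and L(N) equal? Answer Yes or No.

Yes

Exploring the product automaton M × N from the start pair (A, q3), following both machines on each input symbol, reaches 5 state pairs: (A, q3), (B, q2), (E, q4), (F, q5), (C, q1).
M accepts in {E, F} and N accepts in {q4, q5}. In every reachable pair the two components are either both accepting — (E, q4), (F, q5) — or both non-accepting, so no string is accepted by exactly one of the machines: L(M) \ L(N) and L(N) \ L(M) are both empty.
Hence every string is accepted by M iff it is accepted by N, and the two languages coincide.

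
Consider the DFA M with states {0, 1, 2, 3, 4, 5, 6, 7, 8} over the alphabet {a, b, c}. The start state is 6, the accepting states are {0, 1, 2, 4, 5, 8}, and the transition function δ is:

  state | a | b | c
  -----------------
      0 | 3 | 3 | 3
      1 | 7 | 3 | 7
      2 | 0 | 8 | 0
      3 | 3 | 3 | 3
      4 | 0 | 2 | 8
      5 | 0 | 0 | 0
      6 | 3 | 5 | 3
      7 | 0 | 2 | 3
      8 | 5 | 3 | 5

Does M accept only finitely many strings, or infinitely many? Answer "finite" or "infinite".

finite

The useful states (reachable from 6 and able to reach an accepting state) are {0, 5, 6}.
Restricted to these states the transition graph has no cycle, so every accepting path has bounded length and L is finite.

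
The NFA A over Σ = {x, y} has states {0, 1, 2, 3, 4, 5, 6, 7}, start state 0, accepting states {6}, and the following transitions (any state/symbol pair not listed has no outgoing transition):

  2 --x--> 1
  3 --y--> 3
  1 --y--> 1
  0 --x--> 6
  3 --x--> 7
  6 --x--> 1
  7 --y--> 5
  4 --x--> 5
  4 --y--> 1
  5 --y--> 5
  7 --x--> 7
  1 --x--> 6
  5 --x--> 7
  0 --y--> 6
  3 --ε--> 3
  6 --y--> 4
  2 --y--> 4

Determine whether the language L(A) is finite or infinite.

infinite

State 1 is reachable from the start and can reach an accepting state, and it lies on the cycle 1 → 1.
Traversing that cycle any number of times yields accepted strings of unbounded length, so the language is infinite.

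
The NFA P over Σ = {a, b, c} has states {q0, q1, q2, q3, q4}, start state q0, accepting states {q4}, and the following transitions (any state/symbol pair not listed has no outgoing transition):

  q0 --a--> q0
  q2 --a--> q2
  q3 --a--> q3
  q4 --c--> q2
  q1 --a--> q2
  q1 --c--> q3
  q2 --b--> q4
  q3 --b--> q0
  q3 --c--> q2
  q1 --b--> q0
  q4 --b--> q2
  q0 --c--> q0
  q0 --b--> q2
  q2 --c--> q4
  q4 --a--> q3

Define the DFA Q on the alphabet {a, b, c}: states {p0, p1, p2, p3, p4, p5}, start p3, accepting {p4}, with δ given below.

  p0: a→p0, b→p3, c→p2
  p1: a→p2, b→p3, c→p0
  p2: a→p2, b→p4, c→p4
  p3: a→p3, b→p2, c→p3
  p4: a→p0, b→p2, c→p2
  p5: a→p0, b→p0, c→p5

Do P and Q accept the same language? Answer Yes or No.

Exploring the product automaton P × Q from the start pair (q0, p3), following both machines on each input symbol, reaches 4 state pairs: (q0, p3), (q2, p2), (q4, p4), (q3, p0).
P accepts in {q4} and Q accepts in {p4}. In every reachable pair the two components are either both accepting — (q4, p4) — or both non-accepting, so no string is accepted by exactly one of the machines: L(P) \ L(Q) and L(Q) \ L(P) are both empty.
Hence every string is accepted by P iff it is accepted by Q, and the two languages coincide.

Yes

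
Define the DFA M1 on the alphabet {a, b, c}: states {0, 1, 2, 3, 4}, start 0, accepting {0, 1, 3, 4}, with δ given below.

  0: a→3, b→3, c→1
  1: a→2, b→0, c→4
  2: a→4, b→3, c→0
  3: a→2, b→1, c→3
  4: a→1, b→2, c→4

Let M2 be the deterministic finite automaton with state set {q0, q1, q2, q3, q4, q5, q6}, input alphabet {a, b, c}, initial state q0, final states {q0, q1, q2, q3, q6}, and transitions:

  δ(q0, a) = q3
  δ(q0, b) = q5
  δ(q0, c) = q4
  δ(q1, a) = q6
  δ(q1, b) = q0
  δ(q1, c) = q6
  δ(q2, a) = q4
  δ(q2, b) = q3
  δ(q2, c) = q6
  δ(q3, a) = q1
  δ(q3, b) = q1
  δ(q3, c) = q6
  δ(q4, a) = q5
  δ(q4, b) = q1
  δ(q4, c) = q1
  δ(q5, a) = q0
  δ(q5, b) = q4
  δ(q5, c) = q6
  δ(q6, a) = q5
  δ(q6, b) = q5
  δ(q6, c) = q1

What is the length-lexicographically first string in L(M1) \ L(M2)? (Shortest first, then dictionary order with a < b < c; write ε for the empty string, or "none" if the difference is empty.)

b

The string b is accepted by M1 but not by M2.
No shorter string lies in the difference, and b is the lexicographically first length-1 string in L(M1) \ L(M2).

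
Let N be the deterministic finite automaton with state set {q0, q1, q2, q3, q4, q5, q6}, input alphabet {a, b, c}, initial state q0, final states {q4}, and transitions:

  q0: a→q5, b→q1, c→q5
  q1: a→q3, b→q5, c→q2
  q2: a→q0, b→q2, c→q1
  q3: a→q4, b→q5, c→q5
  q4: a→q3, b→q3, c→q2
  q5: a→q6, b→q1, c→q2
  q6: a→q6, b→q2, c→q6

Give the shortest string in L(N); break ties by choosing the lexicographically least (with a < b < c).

A breadth-first search from q0 reaches an accepting state first via the path q0 → q1 → q3 → q4 on input baa.
No string of length < 3 is accepted (BFS exhausts all shorter strings without reaching an accepting state), and baa is the lexicographically least accepting string of length 3.

baa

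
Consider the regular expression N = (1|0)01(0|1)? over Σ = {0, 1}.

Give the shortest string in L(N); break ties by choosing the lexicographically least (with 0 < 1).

001

By inspection of the expression, no string of length less than 3 matches, and 001 is the lexicographically first match of length 3.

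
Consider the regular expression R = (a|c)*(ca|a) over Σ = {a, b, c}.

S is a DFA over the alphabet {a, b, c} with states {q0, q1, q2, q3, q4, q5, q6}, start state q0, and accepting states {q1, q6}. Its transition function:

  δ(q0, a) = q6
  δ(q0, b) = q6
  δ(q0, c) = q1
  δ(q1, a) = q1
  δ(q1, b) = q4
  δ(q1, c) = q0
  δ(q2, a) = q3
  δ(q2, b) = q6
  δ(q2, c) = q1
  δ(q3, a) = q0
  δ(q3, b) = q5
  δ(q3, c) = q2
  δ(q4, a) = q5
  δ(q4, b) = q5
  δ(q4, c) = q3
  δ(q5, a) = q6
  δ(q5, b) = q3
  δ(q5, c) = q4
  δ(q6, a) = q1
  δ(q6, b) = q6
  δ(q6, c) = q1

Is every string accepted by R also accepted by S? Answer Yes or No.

Yes

Converting the expression R to a DFA (subset construction, then merging equivalent states) gives the minimal DFA with states {r0, r1, r2}, start state r0, accepting states {r1} and transitions r0: a→r1, b→r2, c→r0; r1: a→r1, b→r2, c→r0; r2: a→r2, b→r2, c→r2.
Exploring the product automaton R × S from the start pair (r0, q0), following both machines on each input symbol, reaches 11 state pairs: (r0, q0), (r1, q6), (r2, q6), (r0, q1), (r1, q1), (r2, q1), (r2, q4), (r2, q0), (r2, q5), (r2, q3), (r2, q2).
R accepts in {r1} and S accepts in {q1, q6}. The reachable pairs whose R-component is accepting are (r1, q6), (r1, q1); in each of them the S-component is accepting too, so the product for L(R) \ L(S) (R-component accepting, S-component rejecting) has no reachable accepting pair and the difference is empty.
Hence every string in L(R) is also in L(S).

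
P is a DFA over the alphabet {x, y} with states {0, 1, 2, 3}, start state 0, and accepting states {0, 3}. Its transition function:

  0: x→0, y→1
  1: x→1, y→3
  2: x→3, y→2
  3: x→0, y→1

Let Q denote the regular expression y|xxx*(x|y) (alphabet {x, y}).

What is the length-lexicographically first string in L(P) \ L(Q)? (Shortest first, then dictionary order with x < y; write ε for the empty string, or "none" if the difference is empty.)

The empty string ε is accepted by P but not by Q.
Since ε is the unique shortest string, it is the required witness.

ε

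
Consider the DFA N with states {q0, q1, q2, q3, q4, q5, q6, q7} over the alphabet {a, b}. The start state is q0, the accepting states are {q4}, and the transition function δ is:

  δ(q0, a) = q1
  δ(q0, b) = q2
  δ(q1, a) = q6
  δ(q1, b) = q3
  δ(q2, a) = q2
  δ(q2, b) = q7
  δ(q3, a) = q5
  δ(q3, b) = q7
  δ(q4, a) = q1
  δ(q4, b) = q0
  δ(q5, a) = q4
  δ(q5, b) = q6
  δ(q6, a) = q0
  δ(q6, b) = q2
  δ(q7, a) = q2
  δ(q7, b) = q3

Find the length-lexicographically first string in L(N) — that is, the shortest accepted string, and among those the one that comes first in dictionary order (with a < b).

A breadth-first search from q0 reaches an accepting state first via the path q0 → q1 → q3 → q5 → q4 on input abaa.
No string of length < 4 is accepted (BFS exhausts all shorter strings without reaching an accepting state), and abaa is the lexicographically least accepting string of length 4.

abaa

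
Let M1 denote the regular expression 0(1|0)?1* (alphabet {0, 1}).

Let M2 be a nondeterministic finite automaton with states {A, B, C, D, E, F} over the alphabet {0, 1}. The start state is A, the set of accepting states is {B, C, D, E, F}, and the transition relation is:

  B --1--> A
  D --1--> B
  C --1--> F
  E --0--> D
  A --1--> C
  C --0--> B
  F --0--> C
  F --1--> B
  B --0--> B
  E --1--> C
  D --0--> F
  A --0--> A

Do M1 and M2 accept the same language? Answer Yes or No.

The string 0 is accepted by M1 but rejected by M2.
So L(M1) ≠ L(M2).

No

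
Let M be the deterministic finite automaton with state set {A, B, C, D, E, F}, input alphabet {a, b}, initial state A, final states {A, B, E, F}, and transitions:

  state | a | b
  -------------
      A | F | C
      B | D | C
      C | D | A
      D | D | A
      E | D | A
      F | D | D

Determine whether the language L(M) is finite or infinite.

State A is reachable from the start and can reach an accepting state, and it lies on the cycle A → C → A.
Traversing that cycle any number of times yields accepted strings of unbounded length, so the language is infinite.

infinite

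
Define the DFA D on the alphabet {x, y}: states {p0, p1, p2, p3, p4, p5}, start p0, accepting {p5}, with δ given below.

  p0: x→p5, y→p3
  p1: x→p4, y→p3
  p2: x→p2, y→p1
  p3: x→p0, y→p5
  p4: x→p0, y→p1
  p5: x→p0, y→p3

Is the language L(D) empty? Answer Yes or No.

The string x is accepted: the run p0 → p5 ends in the accepting state p5.
Since at least one string is accepted, L(D) is not empty.

No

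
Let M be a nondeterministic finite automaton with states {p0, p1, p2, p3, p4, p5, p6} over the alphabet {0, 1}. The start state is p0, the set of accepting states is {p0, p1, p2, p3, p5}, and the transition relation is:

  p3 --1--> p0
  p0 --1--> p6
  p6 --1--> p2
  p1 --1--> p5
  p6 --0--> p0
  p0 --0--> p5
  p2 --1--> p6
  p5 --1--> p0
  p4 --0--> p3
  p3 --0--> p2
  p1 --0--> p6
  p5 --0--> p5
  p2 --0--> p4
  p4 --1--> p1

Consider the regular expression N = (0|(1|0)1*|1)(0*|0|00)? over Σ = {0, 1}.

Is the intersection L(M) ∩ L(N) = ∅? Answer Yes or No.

The string 0 is accepted by both M and N.
Hence L(M) ∩ L(N) ≠ ∅.

No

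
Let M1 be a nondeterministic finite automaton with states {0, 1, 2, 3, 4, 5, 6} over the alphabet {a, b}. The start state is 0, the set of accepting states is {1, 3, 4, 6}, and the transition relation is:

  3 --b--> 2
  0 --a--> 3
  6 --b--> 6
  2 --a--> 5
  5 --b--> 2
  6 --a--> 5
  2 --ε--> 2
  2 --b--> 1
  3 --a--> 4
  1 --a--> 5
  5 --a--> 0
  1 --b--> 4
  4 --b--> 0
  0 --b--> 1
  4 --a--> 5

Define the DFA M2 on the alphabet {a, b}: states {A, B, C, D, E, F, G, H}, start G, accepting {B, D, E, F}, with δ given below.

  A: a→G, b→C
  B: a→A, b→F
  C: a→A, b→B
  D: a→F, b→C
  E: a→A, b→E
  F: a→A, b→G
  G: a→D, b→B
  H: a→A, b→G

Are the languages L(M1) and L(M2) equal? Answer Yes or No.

Yes

Exploring the product automaton M1 × M2 from the start pair (0, G), following both machines on each input symbol, reaches 6 state pairs: (0, G), (3, D), (1, B), (4, F), (2, C), (5, A).
M1 accepts in {1, 3, 4, 6} and M2 accepts in {B, D, E, F}. In every reachable pair the two components are either both accepting — (3, D), (1, B), (4, F) — or both non-accepting, so no string is accepted by exactly one of the machines: L(M1) \ L(M2) and L(M2) \ L(M1) are both empty.
Hence every string is accepted by M1 iff it is accepted by M2, and the two languages coincide.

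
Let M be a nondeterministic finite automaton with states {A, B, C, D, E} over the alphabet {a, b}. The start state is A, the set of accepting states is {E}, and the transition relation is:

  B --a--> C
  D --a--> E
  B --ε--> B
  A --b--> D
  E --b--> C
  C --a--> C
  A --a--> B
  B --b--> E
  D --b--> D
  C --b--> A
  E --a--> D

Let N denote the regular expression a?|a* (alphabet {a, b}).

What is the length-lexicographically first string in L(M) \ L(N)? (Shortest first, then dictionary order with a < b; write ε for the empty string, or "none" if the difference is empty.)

The string ab is accepted by M but not by N.
No shorter string lies in the difference, and ab is the lexicographically first length-2 string in L(M) \ L(N).

ab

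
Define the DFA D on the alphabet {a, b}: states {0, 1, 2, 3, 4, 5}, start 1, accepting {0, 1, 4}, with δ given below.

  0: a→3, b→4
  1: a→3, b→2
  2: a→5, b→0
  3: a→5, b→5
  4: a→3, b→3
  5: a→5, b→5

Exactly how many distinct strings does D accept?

3

The useful subgraph on states {0, 1, 2, 4} is acyclic, so L(D) is finite; the longest accepting path visits 4 useful states, giving maximum string length 3.
Counting accepting paths from 1 by length: 1 of length 0, 1 of length 2, 1 of length 3. Total 3.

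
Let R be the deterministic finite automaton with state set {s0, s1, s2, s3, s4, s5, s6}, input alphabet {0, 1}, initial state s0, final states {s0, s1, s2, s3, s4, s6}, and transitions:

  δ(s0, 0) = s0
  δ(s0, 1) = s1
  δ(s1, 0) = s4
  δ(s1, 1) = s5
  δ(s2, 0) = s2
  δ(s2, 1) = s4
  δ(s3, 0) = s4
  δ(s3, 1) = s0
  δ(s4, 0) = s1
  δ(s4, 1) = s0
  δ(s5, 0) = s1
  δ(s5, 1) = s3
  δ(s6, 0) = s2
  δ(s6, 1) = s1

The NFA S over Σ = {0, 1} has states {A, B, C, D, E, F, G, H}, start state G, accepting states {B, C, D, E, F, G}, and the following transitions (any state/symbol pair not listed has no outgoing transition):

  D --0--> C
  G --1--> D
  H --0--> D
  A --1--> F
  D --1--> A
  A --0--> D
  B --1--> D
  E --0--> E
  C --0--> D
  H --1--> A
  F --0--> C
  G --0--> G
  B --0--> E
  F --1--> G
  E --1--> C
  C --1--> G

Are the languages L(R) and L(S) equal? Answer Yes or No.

Exploring the product automaton R × S from the start pair (s0, G), following both machines on each input symbol, reaches 5 state pairs: (s0, G), (s1, D), (s4, C), (s5, A), (s3, F).
R accepts in {s0, s1, s2, s3, s4, s6} and S accepts in {B, C, D, E, F, G}. In every reachable pair the two components are either both accepting — (s0, G), (s1, D), (s4, C), (s3, F) — or both non-accepting, so no string is accepted by exactly one of the machines: L(R) \ L(S) and L(S) \ L(R) are both empty.
Hence every string is accepted by R iff it is accepted by S, and the two languages coincide.

Yes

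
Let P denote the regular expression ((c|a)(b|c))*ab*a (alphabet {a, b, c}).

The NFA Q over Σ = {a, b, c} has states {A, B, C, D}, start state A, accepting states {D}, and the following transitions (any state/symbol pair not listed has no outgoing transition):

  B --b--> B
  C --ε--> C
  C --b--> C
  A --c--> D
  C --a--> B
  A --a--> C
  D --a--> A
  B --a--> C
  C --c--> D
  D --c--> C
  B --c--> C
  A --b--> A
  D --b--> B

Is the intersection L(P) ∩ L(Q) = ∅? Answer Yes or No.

Converting the expression P to a DFA (subset construction, then merging equivalent states) gives the minimal DFA with states {p0, p1, p2, p3, p4, p5, p6, p7}, start state p0, accepting states {p4, p6} and transitions p0: a→p1, b→p2, c→p3; p1: a→p4, b→p5, c→p0; p2: a→p2, b→p2, c→p2; p3: a→p2, b→p0, c→p0; p4: a→p2, b→p2, c→p2; p5: a→p6, b→p7, c→p3; p6: a→p4, b→p5, c→p0; p7: a→p4, b→p7, c→p2.
Exploring the product automaton P × Q from the start pair (p0, A), following both machines on each input symbol, reaches 23 state pairs: (p0, A), (p1, C), (p2, A), (p3, D), (p4, B), (p5, C), (p0, D), (p2, C), (p2, D), (p0, B), (p0, C), (p2, B), (p6, B), (p7, C), (p1, A), (p3, C), (p1, B), (p4, C), (p5, B), (p5, A), (p6, C), (p7, B), (p7, A).
P accepts in {p4, p6} and Q accepts in {D}; no reachable pair has both components accepting, so no string drives both machines to acceptance simultaneously and L(P) ∩ L(Q) = ∅.
So no string is accepted by both, and the intersection is empty.

Yes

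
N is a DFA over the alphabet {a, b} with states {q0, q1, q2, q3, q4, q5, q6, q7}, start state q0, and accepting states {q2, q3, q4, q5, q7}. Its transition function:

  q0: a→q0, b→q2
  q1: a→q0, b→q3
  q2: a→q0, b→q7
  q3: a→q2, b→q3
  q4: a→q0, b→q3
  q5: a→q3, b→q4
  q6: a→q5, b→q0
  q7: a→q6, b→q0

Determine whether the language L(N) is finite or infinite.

infinite

State q0 is reachable from the start and can reach an accepting state, and it lies on the cycle q0 → q0.
Traversing that cycle any number of times yields accepted strings of unbounded length, so the language is infinite.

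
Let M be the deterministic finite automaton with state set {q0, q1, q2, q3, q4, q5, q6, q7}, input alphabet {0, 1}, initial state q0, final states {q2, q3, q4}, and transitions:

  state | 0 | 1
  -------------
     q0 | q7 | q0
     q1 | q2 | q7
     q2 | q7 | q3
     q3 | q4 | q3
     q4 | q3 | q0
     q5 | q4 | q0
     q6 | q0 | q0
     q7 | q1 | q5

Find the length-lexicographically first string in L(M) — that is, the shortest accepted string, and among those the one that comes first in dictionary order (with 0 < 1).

A breadth-first search from q0 reaches an accepting state first via the path q0 → q7 → q1 → q2 on input 000.
No string of length < 3 is accepted (BFS exhausts all shorter strings without reaching an accepting state), and 000 is the lexicographically least accepting string of length 3.

000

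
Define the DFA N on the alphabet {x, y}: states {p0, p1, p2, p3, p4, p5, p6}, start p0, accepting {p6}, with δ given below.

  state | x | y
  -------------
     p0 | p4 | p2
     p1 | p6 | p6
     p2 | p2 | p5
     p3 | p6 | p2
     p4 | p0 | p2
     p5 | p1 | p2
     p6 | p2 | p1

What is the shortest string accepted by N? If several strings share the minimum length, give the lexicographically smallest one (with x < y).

yyxx

A breadth-first search from p0 reaches an accepting state first via the path p0 → p2 → p5 → p1 → p6 on input yyxx.
No string of length < 4 is accepted (BFS exhausts all shorter strings without reaching an accepting state), and yyxx is the lexicographically least accepting string of length 4.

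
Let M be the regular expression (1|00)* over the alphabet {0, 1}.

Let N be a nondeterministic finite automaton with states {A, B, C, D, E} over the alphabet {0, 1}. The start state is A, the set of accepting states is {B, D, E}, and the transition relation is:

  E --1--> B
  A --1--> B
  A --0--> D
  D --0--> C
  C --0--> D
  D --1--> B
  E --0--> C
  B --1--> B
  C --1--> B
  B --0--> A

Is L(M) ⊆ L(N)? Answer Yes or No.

No

The empty string ε is in L(M) but not in L(N).
So L(M) ⊄ L(N).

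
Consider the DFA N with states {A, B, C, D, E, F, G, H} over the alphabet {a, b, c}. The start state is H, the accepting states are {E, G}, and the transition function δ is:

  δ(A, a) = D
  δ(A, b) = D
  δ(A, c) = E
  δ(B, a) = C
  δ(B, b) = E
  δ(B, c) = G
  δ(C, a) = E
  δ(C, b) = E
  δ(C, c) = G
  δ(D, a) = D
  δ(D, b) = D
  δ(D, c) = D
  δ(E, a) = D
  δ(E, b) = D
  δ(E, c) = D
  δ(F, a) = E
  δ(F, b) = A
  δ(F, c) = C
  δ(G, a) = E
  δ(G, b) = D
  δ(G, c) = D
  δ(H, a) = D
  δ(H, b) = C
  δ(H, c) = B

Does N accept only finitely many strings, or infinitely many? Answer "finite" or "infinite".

The useful states (reachable from H and able to reach an accepting state) are {B, C, E, G, H}.
Restricted to these states the transition graph has no cycle, so every accepting path has bounded length and L is finite.

finite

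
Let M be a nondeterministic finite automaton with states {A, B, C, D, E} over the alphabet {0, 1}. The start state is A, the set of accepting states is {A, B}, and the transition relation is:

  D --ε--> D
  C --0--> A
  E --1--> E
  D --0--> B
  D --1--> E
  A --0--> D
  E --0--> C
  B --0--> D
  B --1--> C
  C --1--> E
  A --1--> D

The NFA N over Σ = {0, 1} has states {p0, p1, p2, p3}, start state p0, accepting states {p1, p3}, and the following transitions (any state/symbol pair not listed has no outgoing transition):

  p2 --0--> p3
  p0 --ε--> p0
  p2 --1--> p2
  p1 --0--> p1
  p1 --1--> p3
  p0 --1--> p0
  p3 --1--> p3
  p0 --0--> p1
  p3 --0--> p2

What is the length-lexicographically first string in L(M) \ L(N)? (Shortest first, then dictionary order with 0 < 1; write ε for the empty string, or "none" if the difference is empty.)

ε

The empty string ε is accepted by M but not by N.
Since ε is the unique shortest string, it is the required witness.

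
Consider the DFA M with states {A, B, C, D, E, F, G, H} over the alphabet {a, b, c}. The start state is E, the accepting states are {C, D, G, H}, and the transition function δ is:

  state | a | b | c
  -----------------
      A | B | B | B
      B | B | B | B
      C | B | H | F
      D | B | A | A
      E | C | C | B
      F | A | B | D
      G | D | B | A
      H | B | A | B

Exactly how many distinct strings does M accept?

6

The useful subgraph on states {C, D, E, F, H} is acyclic, so L(M) is finite; the longest accepting path visits 4 useful states, giving maximum string length 3.
Counting accepting paths from E by length: 2 of length 1, 2 of length 2, 2 of length 3. Total 6.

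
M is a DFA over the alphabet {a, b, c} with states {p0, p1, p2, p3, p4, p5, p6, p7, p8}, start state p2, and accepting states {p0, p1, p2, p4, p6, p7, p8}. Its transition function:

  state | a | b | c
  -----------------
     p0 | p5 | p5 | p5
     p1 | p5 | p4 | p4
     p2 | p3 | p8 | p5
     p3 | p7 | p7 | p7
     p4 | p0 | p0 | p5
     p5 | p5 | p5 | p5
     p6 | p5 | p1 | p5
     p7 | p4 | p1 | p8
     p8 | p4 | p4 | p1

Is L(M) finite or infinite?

finite

The useful states (reachable from p2 and able to reach an accepting state) are {p0, p1, p2, p3, p4, p7, p8}.
Restricted to these states the transition graph has no cycle, so every accepting path has bounded length and L is finite.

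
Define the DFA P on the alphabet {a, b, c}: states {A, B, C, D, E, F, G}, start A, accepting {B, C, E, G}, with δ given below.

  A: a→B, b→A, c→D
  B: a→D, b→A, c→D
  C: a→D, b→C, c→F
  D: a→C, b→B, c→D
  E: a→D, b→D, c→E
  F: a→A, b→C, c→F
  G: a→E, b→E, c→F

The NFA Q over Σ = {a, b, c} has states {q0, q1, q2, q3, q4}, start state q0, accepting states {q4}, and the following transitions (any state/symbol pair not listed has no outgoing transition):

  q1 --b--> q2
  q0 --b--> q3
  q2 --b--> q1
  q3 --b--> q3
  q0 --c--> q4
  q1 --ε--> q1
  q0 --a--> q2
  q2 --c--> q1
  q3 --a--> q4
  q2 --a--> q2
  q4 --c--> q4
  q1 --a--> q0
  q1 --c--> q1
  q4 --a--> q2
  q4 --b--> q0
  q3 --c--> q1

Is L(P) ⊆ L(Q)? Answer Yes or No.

The string a is in L(P) but not in L(Q).
So L(P) ⊄ L(Q).

No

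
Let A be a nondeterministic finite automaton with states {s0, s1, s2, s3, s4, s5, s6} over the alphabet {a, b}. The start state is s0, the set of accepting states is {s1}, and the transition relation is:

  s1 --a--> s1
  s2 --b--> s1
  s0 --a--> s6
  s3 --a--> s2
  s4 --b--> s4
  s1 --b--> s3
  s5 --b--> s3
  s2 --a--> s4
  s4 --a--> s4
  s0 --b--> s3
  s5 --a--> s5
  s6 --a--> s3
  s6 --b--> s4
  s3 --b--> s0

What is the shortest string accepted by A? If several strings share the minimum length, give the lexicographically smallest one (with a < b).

bab

A breadth-first search from s0 reaches an accepting state first via the path s0 → s3 → s2 → s1 on input bab.
No string of length < 3 is accepted (BFS exhausts all shorter strings without reaching an accepting state), and bab is the lexicographically least accepting string of length 3.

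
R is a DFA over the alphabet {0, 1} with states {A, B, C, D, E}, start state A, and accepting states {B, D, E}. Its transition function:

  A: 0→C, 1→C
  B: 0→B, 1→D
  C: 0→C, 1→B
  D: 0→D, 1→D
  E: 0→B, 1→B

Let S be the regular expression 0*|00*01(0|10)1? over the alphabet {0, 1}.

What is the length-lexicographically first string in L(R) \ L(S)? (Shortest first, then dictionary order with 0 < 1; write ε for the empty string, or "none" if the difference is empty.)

01

The string 01 is accepted by R but not by S.
No shorter string lies in the difference, and 01 is the lexicographically first length-2 string in L(R) \ L(S).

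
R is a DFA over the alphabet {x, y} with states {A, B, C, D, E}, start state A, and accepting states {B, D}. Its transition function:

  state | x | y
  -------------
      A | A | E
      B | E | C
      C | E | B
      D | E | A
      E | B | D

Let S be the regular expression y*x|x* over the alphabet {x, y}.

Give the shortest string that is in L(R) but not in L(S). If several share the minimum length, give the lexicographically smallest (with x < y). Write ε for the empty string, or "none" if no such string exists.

yy

The string yy is accepted by R but not by S.
No shorter string lies in the difference, and yy is the lexicographically first length-2 string in L(R) \ L(S).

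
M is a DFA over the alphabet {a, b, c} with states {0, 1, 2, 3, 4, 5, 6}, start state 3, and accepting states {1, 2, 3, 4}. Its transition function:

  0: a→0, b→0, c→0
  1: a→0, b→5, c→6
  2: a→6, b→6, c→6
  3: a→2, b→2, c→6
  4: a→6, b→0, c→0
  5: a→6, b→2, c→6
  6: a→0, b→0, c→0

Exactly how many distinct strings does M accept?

The useful subgraph on states {2, 3} is acyclic, so L(M) is finite; the longest accepting path visits 2 useful states, giving maximum string length 1.
Counting accepting paths from 3 by length: 1 of length 0, 2 of length 1. Total 3.

3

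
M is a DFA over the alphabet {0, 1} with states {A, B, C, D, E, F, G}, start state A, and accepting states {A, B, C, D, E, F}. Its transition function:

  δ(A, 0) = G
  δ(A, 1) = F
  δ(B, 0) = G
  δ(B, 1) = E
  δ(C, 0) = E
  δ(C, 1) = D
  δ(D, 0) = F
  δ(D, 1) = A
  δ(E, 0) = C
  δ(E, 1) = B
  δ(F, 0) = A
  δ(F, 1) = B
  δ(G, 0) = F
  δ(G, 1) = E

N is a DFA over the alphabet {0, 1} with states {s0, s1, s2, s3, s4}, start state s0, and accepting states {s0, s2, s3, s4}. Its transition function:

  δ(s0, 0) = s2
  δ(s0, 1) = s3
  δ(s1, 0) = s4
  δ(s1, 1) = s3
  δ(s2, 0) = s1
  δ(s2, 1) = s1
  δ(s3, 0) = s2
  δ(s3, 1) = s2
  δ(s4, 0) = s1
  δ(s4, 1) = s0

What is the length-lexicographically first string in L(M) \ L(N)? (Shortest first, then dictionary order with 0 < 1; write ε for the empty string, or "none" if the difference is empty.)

The string 00 is accepted by M but not by N.
No shorter string lies in the difference, and 00 is the lexicographically first length-2 string in L(M) \ L(N).

00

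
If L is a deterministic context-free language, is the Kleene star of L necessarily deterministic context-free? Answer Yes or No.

L = {c aⁿbⁿ : n≥0} ∪ {cc aⁿb²ⁿ : n≥0} is a DCFL (the number of leading c's fixes which ratio the DPDA checks), but L* is not. Every word of L starts with c, so in a factorisation of the string cc aⁱbʲ (i≥1) into words of L each factor begins at one of the two c's: either the whole string is a single word of L (forcing j = 2i), or it splits as c · (c aⁱbʲ) with c ∈ L (take n = 0) and c aⁱbʲ ∈ L (forcing j = i). Thus L* ∩ cca⁺b* = {cc aⁿbⁿ : n≥1} ∪ {cc aⁿb²ⁿ : n≥1}. A DPDA for L* would give one for this intersection with a regular set, and, started from its configuration after reading cc, one for {aⁿbⁿ : n≥1} ∪ {aⁿb²ⁿ : n≥1}, which no deterministic PDA accepts (a DPDA for it would have a single run on aⁿb²ⁿ, accepting after the prefix aⁿbⁿ and accepting again after n more b's; an ordinary PDA that simulates it on a's and b's and, at any moment when it is accepting, may switch to reading only a fresh letter d while feeding each d to the simulation as a b, would accept aⁱbʲdᵏ (k≥1) exactly when both aⁱbʲ and aⁱbʲ⁺ᵏ are in the language, i.e. its language intersected with the regular set a*b*d⁺ would be exactly {aⁿbⁿdⁿ : n≥1} — impossible, since context-free languages are closed under intersection with regular sets and {aⁿbⁿdⁿ} is not context-free). So L* is not a DCFL.

No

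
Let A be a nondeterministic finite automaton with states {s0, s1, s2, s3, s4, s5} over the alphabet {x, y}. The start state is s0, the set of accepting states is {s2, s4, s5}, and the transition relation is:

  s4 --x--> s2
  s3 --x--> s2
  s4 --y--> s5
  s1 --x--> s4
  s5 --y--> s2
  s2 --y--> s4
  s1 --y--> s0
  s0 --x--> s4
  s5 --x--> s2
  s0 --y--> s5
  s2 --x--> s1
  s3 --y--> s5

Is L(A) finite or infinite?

infinite

State s0 is reachable from the start and can reach an accepting state, and it lies on the cycle s0 → s4 → s2 → s1 → s0.
Traversing that cycle any number of times yields accepted strings of unbounded length, so the language is infinite.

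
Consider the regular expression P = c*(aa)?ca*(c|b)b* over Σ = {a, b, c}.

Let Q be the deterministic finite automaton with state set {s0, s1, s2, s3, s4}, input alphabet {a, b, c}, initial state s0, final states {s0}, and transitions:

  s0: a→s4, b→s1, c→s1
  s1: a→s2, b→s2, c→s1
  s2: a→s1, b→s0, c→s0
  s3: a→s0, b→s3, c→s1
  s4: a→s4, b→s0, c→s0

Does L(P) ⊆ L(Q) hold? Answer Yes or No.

No

The string cb is in L(P) but not in L(Q).
So L(P) ⊄ L(Q).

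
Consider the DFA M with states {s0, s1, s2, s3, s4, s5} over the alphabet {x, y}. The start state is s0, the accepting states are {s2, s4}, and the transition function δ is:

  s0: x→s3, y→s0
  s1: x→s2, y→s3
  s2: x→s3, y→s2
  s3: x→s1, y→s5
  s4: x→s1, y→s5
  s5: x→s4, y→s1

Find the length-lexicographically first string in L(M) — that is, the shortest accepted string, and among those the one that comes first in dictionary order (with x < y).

A breadth-first search from s0 reaches an accepting state first via the path s0 → s3 → s1 → s2 on input xxx.
No string of length < 3 is accepted (BFS exhausts all shorter strings without reaching an accepting state), and xxx is the lexicographically least accepting string of length 3.

xxx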